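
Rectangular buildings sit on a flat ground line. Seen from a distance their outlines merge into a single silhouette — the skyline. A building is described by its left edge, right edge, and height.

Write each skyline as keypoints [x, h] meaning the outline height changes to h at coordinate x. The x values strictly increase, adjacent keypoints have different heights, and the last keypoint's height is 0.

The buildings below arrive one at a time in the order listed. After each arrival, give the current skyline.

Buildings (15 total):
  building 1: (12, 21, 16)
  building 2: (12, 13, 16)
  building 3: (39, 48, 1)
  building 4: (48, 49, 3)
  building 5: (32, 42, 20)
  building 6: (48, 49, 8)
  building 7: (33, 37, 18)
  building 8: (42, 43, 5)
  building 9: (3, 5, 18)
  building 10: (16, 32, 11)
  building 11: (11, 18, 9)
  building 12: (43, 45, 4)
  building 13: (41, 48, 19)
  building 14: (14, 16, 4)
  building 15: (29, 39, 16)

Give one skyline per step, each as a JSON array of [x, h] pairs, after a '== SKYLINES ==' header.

== SKYLINES ==
[[12,16],[21,0]]
[[12,16],[21,0]]
[[12,16],[21,0],[39,1],[48,0]]
[[12,16],[21,0],[39,1],[48,3],[49,0]]
[[12,16],[21,0],[32,20],[42,1],[48,3],[49,0]]
[[12,16],[21,0],[32,20],[42,1],[48,8],[49,0]]
[[12,16],[21,0],[32,20],[42,1],[48,8],[49,0]]
[[12,16],[21,0],[32,20],[42,5],[43,1],[48,8],[49,0]]
[[3,18],[5,0],[12,16],[21,0],[32,20],[42,5],[43,1],[48,8],[49,0]]
[[3,18],[5,0],[12,16],[21,11],[32,20],[42,5],[43,1],[48,8],[49,0]]
[[3,18],[5,0],[11,9],[12,16],[21,11],[32,20],[42,5],[43,1],[48,8],[49,0]]
[[3,18],[5,0],[11,9],[12,16],[21,11],[32,20],[42,5],[43,4],[45,1],[48,8],[49,0]]
[[3,18],[5,0],[11,9],[12,16],[21,11],[32,20],[42,19],[48,8],[49,0]]
[[3,18],[5,0],[11,9],[12,16],[21,11],[32,20],[42,19],[48,8],[49,0]]
[[3,18],[5,0],[11,9],[12,16],[21,11],[29,16],[32,20],[42,19],[48,8],[49,0]]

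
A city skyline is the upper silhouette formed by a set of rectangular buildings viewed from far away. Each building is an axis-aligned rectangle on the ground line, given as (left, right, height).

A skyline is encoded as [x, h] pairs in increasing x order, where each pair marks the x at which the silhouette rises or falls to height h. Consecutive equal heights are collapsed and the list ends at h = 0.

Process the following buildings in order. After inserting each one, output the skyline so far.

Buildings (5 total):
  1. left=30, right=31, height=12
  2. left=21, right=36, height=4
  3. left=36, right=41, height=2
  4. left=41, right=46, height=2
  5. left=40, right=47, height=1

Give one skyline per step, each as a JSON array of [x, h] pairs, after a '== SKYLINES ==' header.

== SKYLINES ==
[[30,12],[31,0]]
[[21,4],[30,12],[31,4],[36,0]]
[[21,4],[30,12],[31,4],[36,2],[41,0]]
[[21,4],[30,12],[31,4],[36,2],[46,0]]
[[21,4],[30,12],[31,4],[36,2],[46,1],[47,0]]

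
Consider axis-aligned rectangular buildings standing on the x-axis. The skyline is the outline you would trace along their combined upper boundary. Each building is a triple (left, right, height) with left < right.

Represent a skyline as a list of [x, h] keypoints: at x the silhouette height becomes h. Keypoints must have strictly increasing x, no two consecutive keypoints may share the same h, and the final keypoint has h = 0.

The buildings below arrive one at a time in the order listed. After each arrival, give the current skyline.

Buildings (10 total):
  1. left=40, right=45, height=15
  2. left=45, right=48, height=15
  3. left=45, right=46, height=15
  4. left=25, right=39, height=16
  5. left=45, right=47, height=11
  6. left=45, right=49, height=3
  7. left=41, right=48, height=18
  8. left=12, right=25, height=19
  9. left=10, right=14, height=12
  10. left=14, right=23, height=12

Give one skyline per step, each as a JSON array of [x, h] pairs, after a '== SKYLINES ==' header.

== SKYLINES ==
[[40,15],[45,0]]
[[40,15],[48,0]]
[[40,15],[48,0]]
[[25,16],[39,0],[40,15],[48,0]]
[[25,16],[39,0],[40,15],[48,0]]
[[25,16],[39,0],[40,15],[48,3],[49,0]]
[[25,16],[39,0],[40,15],[41,18],[48,3],[49,0]]
[[12,19],[25,16],[39,0],[40,15],[41,18],[48,3],[49,0]]
[[10,12],[12,19],[25,16],[39,0],[40,15],[41,18],[48,3],[49,0]]
[[10,12],[12,19],[25,16],[39,0],[40,15],[41,18],[48,3],[49,0]]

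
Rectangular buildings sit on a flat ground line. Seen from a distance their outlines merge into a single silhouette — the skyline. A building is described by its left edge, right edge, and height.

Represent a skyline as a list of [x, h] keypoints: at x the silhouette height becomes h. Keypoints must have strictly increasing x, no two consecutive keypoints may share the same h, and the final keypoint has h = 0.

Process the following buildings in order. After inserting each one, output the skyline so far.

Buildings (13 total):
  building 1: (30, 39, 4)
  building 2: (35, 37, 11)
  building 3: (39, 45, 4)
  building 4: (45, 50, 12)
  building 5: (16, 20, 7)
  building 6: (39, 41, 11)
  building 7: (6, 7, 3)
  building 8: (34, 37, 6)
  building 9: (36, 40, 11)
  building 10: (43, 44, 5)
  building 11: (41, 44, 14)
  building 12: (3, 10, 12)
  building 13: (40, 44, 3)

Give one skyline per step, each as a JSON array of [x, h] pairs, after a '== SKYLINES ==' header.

== SKYLINES ==
[[30,4],[39,0]]
[[30,4],[35,11],[37,4],[39,0]]
[[30,4],[35,11],[37,4],[45,0]]
[[30,4],[35,11],[37,4],[45,12],[50,0]]
[[16,7],[20,0],[30,4],[35,11],[37,4],[45,12],[50,0]]
[[16,7],[20,0],[30,4],[35,11],[37,4],[39,11],[41,4],[45,12],[50,0]]
[[6,3],[7,0],[16,7],[20,0],[30,4],[35,11],[37,4],[39,11],[41,4],[45,12],[50,0]]
[[6,3],[7,0],[16,7],[20,0],[30,4],[34,6],[35,11],[37,4],[39,11],[41,4],[45,12],[50,0]]
[[6,3],[7,0],[16,7],[20,0],[30,4],[34,6],[35,11],[41,4],[45,12],[50,0]]
[[6,3],[7,0],[16,7],[20,0],[30,4],[34,6],[35,11],[41,4],[43,5],[44,4],[45,12],[50,0]]
[[6,3],[7,0],[16,7],[20,0],[30,4],[34,6],[35,11],[41,14],[44,4],[45,12],[50,0]]
[[3,12],[10,0],[16,7],[20,0],[30,4],[34,6],[35,11],[41,14],[44,4],[45,12],[50,0]]
[[3,12],[10,0],[16,7],[20,0],[30,4],[34,6],[35,11],[41,14],[44,4],[45,12],[50,0]]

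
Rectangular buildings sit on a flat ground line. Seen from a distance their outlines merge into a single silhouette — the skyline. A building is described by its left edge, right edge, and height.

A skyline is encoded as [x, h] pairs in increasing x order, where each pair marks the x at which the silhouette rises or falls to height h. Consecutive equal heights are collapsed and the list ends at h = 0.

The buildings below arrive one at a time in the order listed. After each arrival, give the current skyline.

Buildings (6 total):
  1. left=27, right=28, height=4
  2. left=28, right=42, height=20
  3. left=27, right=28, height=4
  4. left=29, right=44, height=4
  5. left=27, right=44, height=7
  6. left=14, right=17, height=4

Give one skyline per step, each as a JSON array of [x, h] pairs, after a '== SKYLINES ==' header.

== SKYLINES ==
[[27,4],[28,0]]
[[27,4],[28,20],[42,0]]
[[27,4],[28,20],[42,0]]
[[27,4],[28,20],[42,4],[44,0]]
[[27,7],[28,20],[42,7],[44,0]]
[[14,4],[17,0],[27,7],[28,20],[42,7],[44,0]]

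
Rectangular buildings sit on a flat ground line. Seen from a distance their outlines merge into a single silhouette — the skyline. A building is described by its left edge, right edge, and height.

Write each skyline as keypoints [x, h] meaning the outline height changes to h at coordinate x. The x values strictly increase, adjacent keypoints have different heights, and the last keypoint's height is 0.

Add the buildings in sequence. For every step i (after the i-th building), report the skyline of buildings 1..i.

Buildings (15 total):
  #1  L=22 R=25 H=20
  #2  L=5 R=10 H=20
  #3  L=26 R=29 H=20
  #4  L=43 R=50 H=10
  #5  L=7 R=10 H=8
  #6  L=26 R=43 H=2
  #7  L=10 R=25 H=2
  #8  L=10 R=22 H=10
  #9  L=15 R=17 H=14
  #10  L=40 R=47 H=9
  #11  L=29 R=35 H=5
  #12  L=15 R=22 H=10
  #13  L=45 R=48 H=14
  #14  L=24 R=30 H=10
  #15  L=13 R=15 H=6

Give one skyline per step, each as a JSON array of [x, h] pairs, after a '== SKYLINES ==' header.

== SKYLINES ==
[[22,20],[25,0]]
[[5,20],[10,0],[22,20],[25,0]]
[[5,20],[10,0],[22,20],[25,0],[26,20],[29,0]]
[[5,20],[10,0],[22,20],[25,0],[26,20],[29,0],[43,10],[50,0]]
[[5,20],[10,0],[22,20],[25,0],[26,20],[29,0],[43,10],[50,0]]
[[5,20],[10,0],[22,20],[25,0],[26,20],[29,2],[43,10],[50,0]]
[[5,20],[10,2],[22,20],[25,0],[26,20],[29,2],[43,10],[50,0]]
[[5,20],[10,10],[22,20],[25,0],[26,20],[29,2],[43,10],[50,0]]
[[5,20],[10,10],[15,14],[17,10],[22,20],[25,0],[26,20],[29,2],[43,10],[50,0]]
[[5,20],[10,10],[15,14],[17,10],[22,20],[25,0],[26,20],[29,2],[40,9],[43,10],[50,0]]
[[5,20],[10,10],[15,14],[17,10],[22,20],[25,0],[26,20],[29,5],[35,2],[40,9],[43,10],[50,0]]
[[5,20],[10,10],[15,14],[17,10],[22,20],[25,0],[26,20],[29,5],[35,2],[40,9],[43,10],[50,0]]
[[5,20],[10,10],[15,14],[17,10],[22,20],[25,0],[26,20],[29,5],[35,2],[40,9],[43,10],[45,14],[48,10],[50,0]]
[[5,20],[10,10],[15,14],[17,10],[22,20],[25,10],[26,20],[29,10],[30,5],[35,2],[40,9],[43,10],[45,14],[48,10],[50,0]]
[[5,20],[10,10],[15,14],[17,10],[22,20],[25,10],[26,20],[29,10],[30,5],[35,2],[40,9],[43,10],[45,14],[48,10],[50,0]]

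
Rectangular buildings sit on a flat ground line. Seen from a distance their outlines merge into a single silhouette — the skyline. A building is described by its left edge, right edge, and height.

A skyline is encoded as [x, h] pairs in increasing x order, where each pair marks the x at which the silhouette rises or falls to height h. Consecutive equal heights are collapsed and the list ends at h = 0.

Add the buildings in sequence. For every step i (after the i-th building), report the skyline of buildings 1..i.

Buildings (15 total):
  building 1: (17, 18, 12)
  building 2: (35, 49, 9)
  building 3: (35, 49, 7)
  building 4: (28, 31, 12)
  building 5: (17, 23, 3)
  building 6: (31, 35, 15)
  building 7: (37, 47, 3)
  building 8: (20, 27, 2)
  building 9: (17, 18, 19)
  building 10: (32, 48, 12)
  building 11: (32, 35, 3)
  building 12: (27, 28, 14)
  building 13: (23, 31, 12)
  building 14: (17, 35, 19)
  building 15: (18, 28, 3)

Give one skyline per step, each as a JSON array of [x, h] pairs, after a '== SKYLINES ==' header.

== SKYLINES ==
[[17,12],[18,0]]
[[17,12],[18,0],[35,9],[49,0]]
[[17,12],[18,0],[35,9],[49,0]]
[[17,12],[18,0],[28,12],[31,0],[35,9],[49,0]]
[[17,12],[18,3],[23,0],[28,12],[31,0],[35,9],[49,0]]
[[17,12],[18,3],[23,0],[28,12],[31,15],[35,9],[49,0]]
[[17,12],[18,3],[23,0],[28,12],[31,15],[35,9],[49,0]]
[[17,12],[18,3],[23,2],[27,0],[28,12],[31,15],[35,9],[49,0]]
[[17,19],[18,3],[23,2],[27,0],[28,12],[31,15],[35,9],[49,0]]
[[17,19],[18,3],[23,2],[27,0],[28,12],[31,15],[35,12],[48,9],[49,0]]
[[17,19],[18,3],[23,2],[27,0],[28,12],[31,15],[35,12],[48,9],[49,0]]
[[17,19],[18,3],[23,2],[27,14],[28,12],[31,15],[35,12],[48,9],[49,0]]
[[17,19],[18,3],[23,12],[27,14],[28,12],[31,15],[35,12],[48,9],[49,0]]
[[17,19],[35,12],[48,9],[49,0]]
[[17,19],[35,12],[48,9],[49,0]]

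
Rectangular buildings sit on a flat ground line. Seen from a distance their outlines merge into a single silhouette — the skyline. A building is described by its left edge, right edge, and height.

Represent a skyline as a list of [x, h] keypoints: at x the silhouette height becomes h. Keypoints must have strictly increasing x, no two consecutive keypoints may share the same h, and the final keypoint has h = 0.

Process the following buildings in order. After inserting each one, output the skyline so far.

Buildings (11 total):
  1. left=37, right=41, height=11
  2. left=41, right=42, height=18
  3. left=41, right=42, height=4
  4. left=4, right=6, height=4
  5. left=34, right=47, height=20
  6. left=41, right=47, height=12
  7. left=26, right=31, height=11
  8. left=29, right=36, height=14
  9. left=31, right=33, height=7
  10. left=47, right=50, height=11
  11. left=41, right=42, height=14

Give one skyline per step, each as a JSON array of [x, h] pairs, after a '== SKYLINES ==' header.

== SKYLINES ==
[[37,11],[41,0]]
[[37,11],[41,18],[42,0]]
[[37,11],[41,18],[42,0]]
[[4,4],[6,0],[37,11],[41,18],[42,0]]
[[4,4],[6,0],[34,20],[47,0]]
[[4,4],[6,0],[34,20],[47,0]]
[[4,4],[6,0],[26,11],[31,0],[34,20],[47,0]]
[[4,4],[6,0],[26,11],[29,14],[34,20],[47,0]]
[[4,4],[6,0],[26,11],[29,14],[34,20],[47,0]]
[[4,4],[6,0],[26,11],[29,14],[34,20],[47,11],[50,0]]
[[4,4],[6,0],[26,11],[29,14],[34,20],[47,11],[50,0]]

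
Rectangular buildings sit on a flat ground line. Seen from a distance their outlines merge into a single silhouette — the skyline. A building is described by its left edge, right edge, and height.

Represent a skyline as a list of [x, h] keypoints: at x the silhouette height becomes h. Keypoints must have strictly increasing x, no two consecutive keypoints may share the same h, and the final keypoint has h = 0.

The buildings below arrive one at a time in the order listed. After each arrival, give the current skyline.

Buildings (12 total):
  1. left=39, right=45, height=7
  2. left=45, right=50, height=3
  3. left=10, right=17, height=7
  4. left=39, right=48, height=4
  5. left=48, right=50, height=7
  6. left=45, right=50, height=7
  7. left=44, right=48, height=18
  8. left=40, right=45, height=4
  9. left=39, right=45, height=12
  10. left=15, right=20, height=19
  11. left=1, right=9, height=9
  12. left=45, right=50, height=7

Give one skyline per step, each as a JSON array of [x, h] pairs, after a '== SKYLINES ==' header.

== SKYLINES ==
[[39,7],[45,0]]
[[39,7],[45,3],[50,0]]
[[10,7],[17,0],[39,7],[45,3],[50,0]]
[[10,7],[17,0],[39,7],[45,4],[48,3],[50,0]]
[[10,7],[17,0],[39,7],[45,4],[48,7],[50,0]]
[[10,7],[17,0],[39,7],[50,0]]
[[10,7],[17,0],[39,7],[44,18],[48,7],[50,0]]
[[10,7],[17,0],[39,7],[44,18],[48,7],[50,0]]
[[10,7],[17,0],[39,12],[44,18],[48,7],[50,0]]
[[10,7],[15,19],[20,0],[39,12],[44,18],[48,7],[50,0]]
[[1,9],[9,0],[10,7],[15,19],[20,0],[39,12],[44,18],[48,7],[50,0]]
[[1,9],[9,0],[10,7],[15,19],[20,0],[39,12],[44,18],[48,7],[50,0]]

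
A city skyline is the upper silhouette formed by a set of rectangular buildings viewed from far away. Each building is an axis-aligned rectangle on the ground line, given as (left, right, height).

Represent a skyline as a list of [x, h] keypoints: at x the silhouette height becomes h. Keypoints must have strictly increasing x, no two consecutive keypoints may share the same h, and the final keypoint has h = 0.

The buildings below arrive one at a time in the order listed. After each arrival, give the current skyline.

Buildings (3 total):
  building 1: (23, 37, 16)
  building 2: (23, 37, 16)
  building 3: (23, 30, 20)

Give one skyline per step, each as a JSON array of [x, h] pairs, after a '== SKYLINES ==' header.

== SKYLINES ==
[[23,16],[37,0]]
[[23,16],[37,0]]
[[23,20],[30,16],[37,0]]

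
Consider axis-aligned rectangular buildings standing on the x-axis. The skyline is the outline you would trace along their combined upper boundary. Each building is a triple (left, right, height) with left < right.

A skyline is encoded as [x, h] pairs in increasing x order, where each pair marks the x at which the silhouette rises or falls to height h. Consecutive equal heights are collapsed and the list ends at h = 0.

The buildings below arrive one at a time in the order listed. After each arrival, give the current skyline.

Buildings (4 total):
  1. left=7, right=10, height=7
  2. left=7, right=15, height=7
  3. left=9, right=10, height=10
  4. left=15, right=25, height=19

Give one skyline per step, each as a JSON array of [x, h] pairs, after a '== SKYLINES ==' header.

== SKYLINES ==
[[7,7],[10,0]]
[[7,7],[15,0]]
[[7,7],[9,10],[10,7],[15,0]]
[[7,7],[9,10],[10,7],[15,19],[25,0]]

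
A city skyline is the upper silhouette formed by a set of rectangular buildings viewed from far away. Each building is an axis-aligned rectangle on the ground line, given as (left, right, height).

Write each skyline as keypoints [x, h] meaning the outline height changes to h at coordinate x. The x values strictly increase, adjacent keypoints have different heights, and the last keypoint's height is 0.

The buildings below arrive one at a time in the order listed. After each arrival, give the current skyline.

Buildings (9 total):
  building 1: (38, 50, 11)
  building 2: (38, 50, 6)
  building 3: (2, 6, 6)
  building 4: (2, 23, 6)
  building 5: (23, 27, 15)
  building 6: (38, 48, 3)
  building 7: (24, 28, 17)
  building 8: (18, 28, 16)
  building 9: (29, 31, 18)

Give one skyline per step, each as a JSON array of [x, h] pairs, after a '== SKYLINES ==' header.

== SKYLINES ==
[[38,11],[50,0]]
[[38,11],[50,0]]
[[2,6],[6,0],[38,11],[50,0]]
[[2,6],[23,0],[38,11],[50,0]]
[[2,6],[23,15],[27,0],[38,11],[50,0]]
[[2,6],[23,15],[27,0],[38,11],[50,0]]
[[2,6],[23,15],[24,17],[28,0],[38,11],[50,0]]
[[2,6],[18,16],[24,17],[28,0],[38,11],[50,0]]
[[2,6],[18,16],[24,17],[28,0],[29,18],[31,0],[38,11],[50,0]]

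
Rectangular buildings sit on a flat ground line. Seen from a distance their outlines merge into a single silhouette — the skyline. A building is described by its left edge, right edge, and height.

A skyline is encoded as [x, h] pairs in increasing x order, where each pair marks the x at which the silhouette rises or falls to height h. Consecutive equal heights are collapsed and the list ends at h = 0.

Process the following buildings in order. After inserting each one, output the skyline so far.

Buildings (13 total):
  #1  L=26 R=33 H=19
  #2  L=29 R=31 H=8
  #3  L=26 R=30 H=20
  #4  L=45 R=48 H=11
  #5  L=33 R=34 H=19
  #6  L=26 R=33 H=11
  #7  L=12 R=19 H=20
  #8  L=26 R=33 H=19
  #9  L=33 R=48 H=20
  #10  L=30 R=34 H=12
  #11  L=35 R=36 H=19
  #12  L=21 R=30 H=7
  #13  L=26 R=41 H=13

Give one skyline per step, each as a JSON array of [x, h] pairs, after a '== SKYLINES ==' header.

== SKYLINES ==
[[26,19],[33,0]]
[[26,19],[33,0]]
[[26,20],[30,19],[33,0]]
[[26,20],[30,19],[33,0],[45,11],[48,0]]
[[26,20],[30,19],[34,0],[45,11],[48,0]]
[[26,20],[30,19],[34,0],[45,11],[48,0]]
[[12,20],[19,0],[26,20],[30,19],[34,0],[45,11],[48,0]]
[[12,20],[19,0],[26,20],[30,19],[34,0],[45,11],[48,0]]
[[12,20],[19,0],[26,20],[30,19],[33,20],[48,0]]
[[12,20],[19,0],[26,20],[30,19],[33,20],[48,0]]
[[12,20],[19,0],[26,20],[30,19],[33,20],[48,0]]
[[12,20],[19,0],[21,7],[26,20],[30,19],[33,20],[48,0]]
[[12,20],[19,0],[21,7],[26,20],[30,19],[33,20],[48,0]]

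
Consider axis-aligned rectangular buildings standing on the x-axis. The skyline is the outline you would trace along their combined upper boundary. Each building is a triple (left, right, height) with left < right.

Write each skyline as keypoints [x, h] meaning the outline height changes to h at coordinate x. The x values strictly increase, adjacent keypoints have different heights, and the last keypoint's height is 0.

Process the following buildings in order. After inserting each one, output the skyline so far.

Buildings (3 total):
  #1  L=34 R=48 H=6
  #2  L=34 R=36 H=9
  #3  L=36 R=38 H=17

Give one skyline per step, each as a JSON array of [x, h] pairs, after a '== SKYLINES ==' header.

== SKYLINES ==
[[34,6],[48,0]]
[[34,9],[36,6],[48,0]]
[[34,9],[36,17],[38,6],[48,0]]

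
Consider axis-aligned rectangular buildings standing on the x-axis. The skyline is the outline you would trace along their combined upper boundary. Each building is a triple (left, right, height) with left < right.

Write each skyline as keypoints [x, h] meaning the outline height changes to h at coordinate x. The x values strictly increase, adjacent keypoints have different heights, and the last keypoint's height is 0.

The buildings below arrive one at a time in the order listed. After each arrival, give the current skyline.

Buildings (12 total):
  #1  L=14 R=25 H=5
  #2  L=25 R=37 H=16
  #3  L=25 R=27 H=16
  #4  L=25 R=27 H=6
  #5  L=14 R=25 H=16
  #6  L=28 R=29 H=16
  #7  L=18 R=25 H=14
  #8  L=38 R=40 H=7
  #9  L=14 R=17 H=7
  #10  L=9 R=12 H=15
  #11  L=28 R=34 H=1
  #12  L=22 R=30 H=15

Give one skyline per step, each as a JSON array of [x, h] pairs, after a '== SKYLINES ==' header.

== SKYLINES ==
[[14,5],[25,0]]
[[14,5],[25,16],[37,0]]
[[14,5],[25,16],[37,0]]
[[14,5],[25,16],[37,0]]
[[14,16],[37,0]]
[[14,16],[37,0]]
[[14,16],[37,0]]
[[14,16],[37,0],[38,7],[40,0]]
[[14,16],[37,0],[38,7],[40,0]]
[[9,15],[12,0],[14,16],[37,0],[38,7],[40,0]]
[[9,15],[12,0],[14,16],[37,0],[38,7],[40,0]]
[[9,15],[12,0],[14,16],[37,0],[38,7],[40,0]]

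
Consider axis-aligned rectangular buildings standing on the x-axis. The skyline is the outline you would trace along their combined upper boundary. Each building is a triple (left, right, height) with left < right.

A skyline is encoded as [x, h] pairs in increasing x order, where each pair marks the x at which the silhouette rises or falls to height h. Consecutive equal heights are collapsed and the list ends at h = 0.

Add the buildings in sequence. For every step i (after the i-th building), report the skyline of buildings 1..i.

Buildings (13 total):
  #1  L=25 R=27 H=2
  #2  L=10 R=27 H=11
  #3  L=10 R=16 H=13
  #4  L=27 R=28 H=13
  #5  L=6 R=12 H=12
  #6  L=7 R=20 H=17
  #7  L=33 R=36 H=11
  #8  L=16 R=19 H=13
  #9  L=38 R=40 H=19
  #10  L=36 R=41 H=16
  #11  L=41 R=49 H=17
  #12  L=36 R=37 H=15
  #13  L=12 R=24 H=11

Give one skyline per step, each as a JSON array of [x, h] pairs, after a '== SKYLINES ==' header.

== SKYLINES ==
[[25,2],[27,0]]
[[10,11],[27,0]]
[[10,13],[16,11],[27,0]]
[[10,13],[16,11],[27,13],[28,0]]
[[6,12],[10,13],[16,11],[27,13],[28,0]]
[[6,12],[7,17],[20,11],[27,13],[28,0]]
[[6,12],[7,17],[20,11],[27,13],[28,0],[33,11],[36,0]]
[[6,12],[7,17],[20,11],[27,13],[28,0],[33,11],[36,0]]
[[6,12],[7,17],[20,11],[27,13],[28,0],[33,11],[36,0],[38,19],[40,0]]
[[6,12],[7,17],[20,11],[27,13],[28,0],[33,11],[36,16],[38,19],[40,16],[41,0]]
[[6,12],[7,17],[20,11],[27,13],[28,0],[33,11],[36,16],[38,19],[40,16],[41,17],[49,0]]
[[6,12],[7,17],[20,11],[27,13],[28,0],[33,11],[36,16],[38,19],[40,16],[41,17],[49,0]]
[[6,12],[7,17],[20,11],[27,13],[28,0],[33,11],[36,16],[38,19],[40,16],[41,17],[49,0]]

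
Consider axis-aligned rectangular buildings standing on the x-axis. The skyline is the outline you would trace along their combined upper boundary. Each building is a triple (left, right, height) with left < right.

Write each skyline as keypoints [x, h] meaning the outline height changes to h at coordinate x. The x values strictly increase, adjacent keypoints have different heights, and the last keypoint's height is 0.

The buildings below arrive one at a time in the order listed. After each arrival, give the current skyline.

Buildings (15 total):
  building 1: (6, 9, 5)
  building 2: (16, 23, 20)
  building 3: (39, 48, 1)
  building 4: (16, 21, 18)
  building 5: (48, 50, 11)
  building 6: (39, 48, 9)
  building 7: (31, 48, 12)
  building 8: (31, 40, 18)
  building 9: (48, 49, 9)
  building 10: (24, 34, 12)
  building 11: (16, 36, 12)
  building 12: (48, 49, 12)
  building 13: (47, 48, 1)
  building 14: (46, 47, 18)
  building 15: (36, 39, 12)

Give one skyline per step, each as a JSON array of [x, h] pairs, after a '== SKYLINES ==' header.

== SKYLINES ==
[[6,5],[9,0]]
[[6,5],[9,0],[16,20],[23,0]]
[[6,5],[9,0],[16,20],[23,0],[39,1],[48,0]]
[[6,5],[9,0],[16,20],[23,0],[39,1],[48,0]]
[[6,5],[9,0],[16,20],[23,0],[39,1],[48,11],[50,0]]
[[6,5],[9,0],[16,20],[23,0],[39,9],[48,11],[50,0]]
[[6,5],[9,0],[16,20],[23,0],[31,12],[48,11],[50,0]]
[[6,5],[9,0],[16,20],[23,0],[31,18],[40,12],[48,11],[50,0]]
[[6,5],[9,0],[16,20],[23,0],[31,18],[40,12],[48,11],[50,0]]
[[6,5],[9,0],[16,20],[23,0],[24,12],[31,18],[40,12],[48,11],[50,0]]
[[6,5],[9,0],[16,20],[23,12],[31,18],[40,12],[48,11],[50,0]]
[[6,5],[9,0],[16,20],[23,12],[31,18],[40,12],[49,11],[50,0]]
[[6,5],[9,0],[16,20],[23,12],[31,18],[40,12],[49,11],[50,0]]
[[6,5],[9,0],[16,20],[23,12],[31,18],[40,12],[46,18],[47,12],[49,11],[50,0]]
[[6,5],[9,0],[16,20],[23,12],[31,18],[40,12],[46,18],[47,12],[49,11],[50,0]]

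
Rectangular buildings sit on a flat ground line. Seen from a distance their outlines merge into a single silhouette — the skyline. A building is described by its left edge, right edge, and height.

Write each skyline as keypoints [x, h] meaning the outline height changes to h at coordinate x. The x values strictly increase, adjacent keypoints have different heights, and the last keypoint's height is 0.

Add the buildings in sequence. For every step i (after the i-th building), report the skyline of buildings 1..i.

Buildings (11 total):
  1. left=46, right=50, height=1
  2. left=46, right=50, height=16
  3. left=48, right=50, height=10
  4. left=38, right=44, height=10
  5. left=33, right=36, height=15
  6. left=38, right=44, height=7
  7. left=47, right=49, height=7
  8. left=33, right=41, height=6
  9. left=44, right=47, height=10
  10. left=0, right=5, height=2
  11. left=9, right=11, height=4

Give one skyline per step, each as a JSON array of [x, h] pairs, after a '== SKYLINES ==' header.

== SKYLINES ==
[[46,1],[50,0]]
[[46,16],[50,0]]
[[46,16],[50,0]]
[[38,10],[44,0],[46,16],[50,0]]
[[33,15],[36,0],[38,10],[44,0],[46,16],[50,0]]
[[33,15],[36,0],[38,10],[44,0],[46,16],[50,0]]
[[33,15],[36,0],[38,10],[44,0],[46,16],[50,0]]
[[33,15],[36,6],[38,10],[44,0],[46,16],[50,0]]
[[33,15],[36,6],[38,10],[46,16],[50,0]]
[[0,2],[5,0],[33,15],[36,6],[38,10],[46,16],[50,0]]
[[0,2],[5,0],[9,4],[11,0],[33,15],[36,6],[38,10],[46,16],[50,0]]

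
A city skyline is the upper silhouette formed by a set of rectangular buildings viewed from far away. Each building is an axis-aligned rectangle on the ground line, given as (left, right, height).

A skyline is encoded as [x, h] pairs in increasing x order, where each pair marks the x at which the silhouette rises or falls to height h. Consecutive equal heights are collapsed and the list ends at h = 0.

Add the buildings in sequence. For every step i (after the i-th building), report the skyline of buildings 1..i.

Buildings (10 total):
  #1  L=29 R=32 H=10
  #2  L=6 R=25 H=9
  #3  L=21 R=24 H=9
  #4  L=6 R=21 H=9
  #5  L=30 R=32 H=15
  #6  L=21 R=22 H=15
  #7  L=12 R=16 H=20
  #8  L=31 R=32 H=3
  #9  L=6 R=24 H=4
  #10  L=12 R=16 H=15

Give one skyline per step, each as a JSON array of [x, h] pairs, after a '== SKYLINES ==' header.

== SKYLINES ==
[[29,10],[32,0]]
[[6,9],[25,0],[29,10],[32,0]]
[[6,9],[25,0],[29,10],[32,0]]
[[6,9],[25,0],[29,10],[32,0]]
[[6,9],[25,0],[29,10],[30,15],[32,0]]
[[6,9],[21,15],[22,9],[25,0],[29,10],[30,15],[32,0]]
[[6,9],[12,20],[16,9],[21,15],[22,9],[25,0],[29,10],[30,15],[32,0]]
[[6,9],[12,20],[16,9],[21,15],[22,9],[25,0],[29,10],[30,15],[32,0]]
[[6,9],[12,20],[16,9],[21,15],[22,9],[25,0],[29,10],[30,15],[32,0]]
[[6,9],[12,20],[16,9],[21,15],[22,9],[25,0],[29,10],[30,15],[32,0]]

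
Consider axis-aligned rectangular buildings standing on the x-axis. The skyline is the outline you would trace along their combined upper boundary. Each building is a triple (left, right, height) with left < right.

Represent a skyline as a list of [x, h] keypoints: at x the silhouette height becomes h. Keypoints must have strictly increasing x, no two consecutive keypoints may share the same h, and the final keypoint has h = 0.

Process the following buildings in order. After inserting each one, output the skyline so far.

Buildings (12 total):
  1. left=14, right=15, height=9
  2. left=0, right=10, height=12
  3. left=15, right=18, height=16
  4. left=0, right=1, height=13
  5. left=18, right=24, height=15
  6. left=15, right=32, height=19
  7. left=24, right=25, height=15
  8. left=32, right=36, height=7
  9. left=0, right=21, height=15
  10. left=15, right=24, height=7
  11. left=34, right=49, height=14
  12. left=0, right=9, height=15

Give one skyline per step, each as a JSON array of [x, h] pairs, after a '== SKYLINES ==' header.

== SKYLINES ==
[[14,9],[15,0]]
[[0,12],[10,0],[14,9],[15,0]]
[[0,12],[10,0],[14,9],[15,16],[18,0]]
[[0,13],[1,12],[10,0],[14,9],[15,16],[18,0]]
[[0,13],[1,12],[10,0],[14,9],[15,16],[18,15],[24,0]]
[[0,13],[1,12],[10,0],[14,9],[15,19],[32,0]]
[[0,13],[1,12],[10,0],[14,9],[15,19],[32,0]]
[[0,13],[1,12],[10,0],[14,9],[15,19],[32,7],[36,0]]
[[0,15],[15,19],[32,7],[36,0]]
[[0,15],[15,19],[32,7],[36,0]]
[[0,15],[15,19],[32,7],[34,14],[49,0]]
[[0,15],[15,19],[32,7],[34,14],[49,0]]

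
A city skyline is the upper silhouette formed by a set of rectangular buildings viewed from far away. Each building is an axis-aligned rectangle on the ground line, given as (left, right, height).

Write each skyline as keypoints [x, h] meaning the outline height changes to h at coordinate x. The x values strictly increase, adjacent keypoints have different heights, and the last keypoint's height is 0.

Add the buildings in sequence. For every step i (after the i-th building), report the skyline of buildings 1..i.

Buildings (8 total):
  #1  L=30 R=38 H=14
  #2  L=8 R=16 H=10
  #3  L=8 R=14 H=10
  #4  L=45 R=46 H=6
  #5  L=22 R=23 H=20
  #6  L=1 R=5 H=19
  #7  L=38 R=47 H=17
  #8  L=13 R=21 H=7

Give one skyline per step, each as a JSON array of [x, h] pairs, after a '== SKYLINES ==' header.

== SKYLINES ==
[[30,14],[38,0]]
[[8,10],[16,0],[30,14],[38,0]]
[[8,10],[16,0],[30,14],[38,0]]
[[8,10],[16,0],[30,14],[38,0],[45,6],[46,0]]
[[8,10],[16,0],[22,20],[23,0],[30,14],[38,0],[45,6],[46,0]]
[[1,19],[5,0],[8,10],[16,0],[22,20],[23,0],[30,14],[38,0],[45,6],[46,0]]
[[1,19],[5,0],[8,10],[16,0],[22,20],[23,0],[30,14],[38,17],[47,0]]
[[1,19],[5,0],[8,10],[16,7],[21,0],[22,20],[23,0],[30,14],[38,17],[47,0]]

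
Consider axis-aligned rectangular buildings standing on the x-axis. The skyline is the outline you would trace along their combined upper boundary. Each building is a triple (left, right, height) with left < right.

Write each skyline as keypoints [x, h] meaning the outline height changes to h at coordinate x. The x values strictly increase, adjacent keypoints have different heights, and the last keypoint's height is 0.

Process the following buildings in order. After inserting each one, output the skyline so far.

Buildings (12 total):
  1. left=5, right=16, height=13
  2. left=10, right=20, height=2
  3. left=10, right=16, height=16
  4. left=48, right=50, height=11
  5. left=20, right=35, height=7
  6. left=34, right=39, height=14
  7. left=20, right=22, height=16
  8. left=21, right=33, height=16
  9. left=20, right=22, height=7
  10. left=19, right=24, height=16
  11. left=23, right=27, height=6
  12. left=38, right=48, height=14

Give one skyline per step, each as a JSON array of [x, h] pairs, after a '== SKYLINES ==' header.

== SKYLINES ==
[[5,13],[16,0]]
[[5,13],[16,2],[20,0]]
[[5,13],[10,16],[16,2],[20,0]]
[[5,13],[10,16],[16,2],[20,0],[48,11],[50,0]]
[[5,13],[10,16],[16,2],[20,7],[35,0],[48,11],[50,0]]
[[5,13],[10,16],[16,2],[20,7],[34,14],[39,0],[48,11],[50,0]]
[[5,13],[10,16],[16,2],[20,16],[22,7],[34,14],[39,0],[48,11],[50,0]]
[[5,13],[10,16],[16,2],[20,16],[33,7],[34,14],[39,0],[48,11],[50,0]]
[[5,13],[10,16],[16,2],[20,16],[33,7],[34,14],[39,0],[48,11],[50,0]]
[[5,13],[10,16],[16,2],[19,16],[33,7],[34,14],[39,0],[48,11],[50,0]]
[[5,13],[10,16],[16,2],[19,16],[33,7],[34,14],[39,0],[48,11],[50,0]]
[[5,13],[10,16],[16,2],[19,16],[33,7],[34,14],[48,11],[50,0]]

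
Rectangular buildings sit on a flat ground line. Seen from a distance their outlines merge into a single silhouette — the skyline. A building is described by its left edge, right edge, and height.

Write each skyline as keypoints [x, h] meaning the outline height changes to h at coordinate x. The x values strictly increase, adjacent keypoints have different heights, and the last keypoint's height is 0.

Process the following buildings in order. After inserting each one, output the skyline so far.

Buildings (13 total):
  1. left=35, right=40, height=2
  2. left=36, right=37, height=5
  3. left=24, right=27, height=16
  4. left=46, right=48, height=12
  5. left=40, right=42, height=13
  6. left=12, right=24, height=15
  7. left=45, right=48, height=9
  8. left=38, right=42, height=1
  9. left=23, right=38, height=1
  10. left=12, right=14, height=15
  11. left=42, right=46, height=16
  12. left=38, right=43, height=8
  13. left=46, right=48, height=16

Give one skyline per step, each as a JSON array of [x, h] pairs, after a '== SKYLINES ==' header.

== SKYLINES ==
[[35,2],[40,0]]
[[35,2],[36,5],[37,2],[40,0]]
[[24,16],[27,0],[35,2],[36,5],[37,2],[40,0]]
[[24,16],[27,0],[35,2],[36,5],[37,2],[40,0],[46,12],[48,0]]
[[24,16],[27,0],[35,2],[36,5],[37,2],[40,13],[42,0],[46,12],[48,0]]
[[12,15],[24,16],[27,0],[35,2],[36,5],[37,2],[40,13],[42,0],[46,12],[48,0]]
[[12,15],[24,16],[27,0],[35,2],[36,5],[37,2],[40,13],[42,0],[45,9],[46,12],[48,0]]
[[12,15],[24,16],[27,0],[35,2],[36,5],[37,2],[40,13],[42,0],[45,9],[46,12],[48,0]]
[[12,15],[24,16],[27,1],[35,2],[36,5],[37,2],[40,13],[42,0],[45,9],[46,12],[48,0]]
[[12,15],[24,16],[27,1],[35,2],[36,5],[37,2],[40,13],[42,0],[45,9],[46,12],[48,0]]
[[12,15],[24,16],[27,1],[35,2],[36,5],[37,2],[40,13],[42,16],[46,12],[48,0]]
[[12,15],[24,16],[27,1],[35,2],[36,5],[37,2],[38,8],[40,13],[42,16],[46,12],[48,0]]
[[12,15],[24,16],[27,1],[35,2],[36,5],[37,2],[38,8],[40,13],[42,16],[48,0]]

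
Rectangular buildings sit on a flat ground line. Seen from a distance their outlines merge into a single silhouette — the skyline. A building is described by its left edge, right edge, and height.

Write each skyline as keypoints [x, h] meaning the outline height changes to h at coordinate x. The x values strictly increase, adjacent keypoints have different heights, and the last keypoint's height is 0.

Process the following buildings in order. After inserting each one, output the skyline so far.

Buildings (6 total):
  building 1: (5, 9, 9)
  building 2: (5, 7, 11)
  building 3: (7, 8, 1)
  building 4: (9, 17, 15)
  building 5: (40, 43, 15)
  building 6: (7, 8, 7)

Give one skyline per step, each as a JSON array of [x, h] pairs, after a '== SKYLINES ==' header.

== SKYLINES ==
[[5,9],[9,0]]
[[5,11],[7,9],[9,0]]
[[5,11],[7,9],[9,0]]
[[5,11],[7,9],[9,15],[17,0]]
[[5,11],[7,9],[9,15],[17,0],[40,15],[43,0]]
[[5,11],[7,9],[9,15],[17,0],[40,15],[43,0]]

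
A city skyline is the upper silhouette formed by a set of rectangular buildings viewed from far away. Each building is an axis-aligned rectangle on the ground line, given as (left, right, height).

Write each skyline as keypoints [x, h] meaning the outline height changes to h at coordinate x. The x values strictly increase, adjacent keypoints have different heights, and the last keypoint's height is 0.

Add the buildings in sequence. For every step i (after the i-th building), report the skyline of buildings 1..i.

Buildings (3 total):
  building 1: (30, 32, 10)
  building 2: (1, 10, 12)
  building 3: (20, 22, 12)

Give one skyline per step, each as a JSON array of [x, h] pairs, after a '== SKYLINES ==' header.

== SKYLINES ==
[[30,10],[32,0]]
[[1,12],[10,0],[30,10],[32,0]]
[[1,12],[10,0],[20,12],[22,0],[30,10],[32,0]]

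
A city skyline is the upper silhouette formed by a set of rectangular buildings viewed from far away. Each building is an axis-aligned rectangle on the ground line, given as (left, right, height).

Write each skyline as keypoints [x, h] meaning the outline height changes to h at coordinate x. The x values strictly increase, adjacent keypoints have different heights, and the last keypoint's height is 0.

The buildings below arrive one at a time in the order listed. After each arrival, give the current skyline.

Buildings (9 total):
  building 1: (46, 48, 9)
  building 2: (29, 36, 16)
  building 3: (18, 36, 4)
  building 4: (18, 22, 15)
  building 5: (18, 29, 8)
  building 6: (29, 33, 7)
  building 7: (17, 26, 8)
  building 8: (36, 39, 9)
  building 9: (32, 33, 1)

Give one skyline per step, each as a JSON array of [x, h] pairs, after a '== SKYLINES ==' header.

== SKYLINES ==
[[46,9],[48,0]]
[[29,16],[36,0],[46,9],[48,0]]
[[18,4],[29,16],[36,0],[46,9],[48,0]]
[[18,15],[22,4],[29,16],[36,0],[46,9],[48,0]]
[[18,15],[22,8],[29,16],[36,0],[46,9],[48,0]]
[[18,15],[22,8],[29,16],[36,0],[46,9],[48,0]]
[[17,8],[18,15],[22,8],[29,16],[36,0],[46,9],[48,0]]
[[17,8],[18,15],[22,8],[29,16],[36,9],[39,0],[46,9],[48,0]]
[[17,8],[18,15],[22,8],[29,16],[36,9],[39,0],[46,9],[48,0]]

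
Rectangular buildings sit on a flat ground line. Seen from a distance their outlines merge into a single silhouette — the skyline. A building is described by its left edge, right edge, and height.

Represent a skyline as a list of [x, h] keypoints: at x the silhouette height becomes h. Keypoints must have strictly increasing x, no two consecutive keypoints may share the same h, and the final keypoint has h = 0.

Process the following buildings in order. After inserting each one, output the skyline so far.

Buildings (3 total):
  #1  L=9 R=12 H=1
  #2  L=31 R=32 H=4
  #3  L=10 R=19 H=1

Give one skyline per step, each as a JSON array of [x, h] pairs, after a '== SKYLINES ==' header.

== SKYLINES ==
[[9,1],[12,0]]
[[9,1],[12,0],[31,4],[32,0]]
[[9,1],[19,0],[31,4],[32,0]]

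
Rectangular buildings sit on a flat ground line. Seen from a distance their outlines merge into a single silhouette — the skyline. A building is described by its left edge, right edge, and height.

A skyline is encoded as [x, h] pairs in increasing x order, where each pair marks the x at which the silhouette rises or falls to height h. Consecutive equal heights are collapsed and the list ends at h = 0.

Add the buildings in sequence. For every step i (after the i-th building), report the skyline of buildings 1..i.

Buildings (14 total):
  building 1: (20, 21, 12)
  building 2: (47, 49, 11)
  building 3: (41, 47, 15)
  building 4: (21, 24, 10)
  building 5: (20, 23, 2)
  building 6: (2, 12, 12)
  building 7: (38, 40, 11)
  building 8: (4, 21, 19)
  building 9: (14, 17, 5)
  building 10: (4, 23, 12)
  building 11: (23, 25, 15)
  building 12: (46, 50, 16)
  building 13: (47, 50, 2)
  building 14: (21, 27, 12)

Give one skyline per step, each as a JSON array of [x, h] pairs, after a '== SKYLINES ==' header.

== SKYLINES ==
[[20,12],[21,0]]
[[20,12],[21,0],[47,11],[49,0]]
[[20,12],[21,0],[41,15],[47,11],[49,0]]
[[20,12],[21,10],[24,0],[41,15],[47,11],[49,0]]
[[20,12],[21,10],[24,0],[41,15],[47,11],[49,0]]
[[2,12],[12,0],[20,12],[21,10],[24,0],[41,15],[47,11],[49,0]]
[[2,12],[12,0],[20,12],[21,10],[24,0],[38,11],[40,0],[41,15],[47,11],[49,0]]
[[2,12],[4,19],[21,10],[24,0],[38,11],[40,0],[41,15],[47,11],[49,0]]
[[2,12],[4,19],[21,10],[24,0],[38,11],[40,0],[41,15],[47,11],[49,0]]
[[2,12],[4,19],[21,12],[23,10],[24,0],[38,11],[40,0],[41,15],[47,11],[49,0]]
[[2,12],[4,19],[21,12],[23,15],[25,0],[38,11],[40,0],[41,15],[47,11],[49,0]]
[[2,12],[4,19],[21,12],[23,15],[25,0],[38,11],[40,0],[41,15],[46,16],[50,0]]
[[2,12],[4,19],[21,12],[23,15],[25,0],[38,11],[40,0],[41,15],[46,16],[50,0]]
[[2,12],[4,19],[21,12],[23,15],[25,12],[27,0],[38,11],[40,0],[41,15],[46,16],[50,0]]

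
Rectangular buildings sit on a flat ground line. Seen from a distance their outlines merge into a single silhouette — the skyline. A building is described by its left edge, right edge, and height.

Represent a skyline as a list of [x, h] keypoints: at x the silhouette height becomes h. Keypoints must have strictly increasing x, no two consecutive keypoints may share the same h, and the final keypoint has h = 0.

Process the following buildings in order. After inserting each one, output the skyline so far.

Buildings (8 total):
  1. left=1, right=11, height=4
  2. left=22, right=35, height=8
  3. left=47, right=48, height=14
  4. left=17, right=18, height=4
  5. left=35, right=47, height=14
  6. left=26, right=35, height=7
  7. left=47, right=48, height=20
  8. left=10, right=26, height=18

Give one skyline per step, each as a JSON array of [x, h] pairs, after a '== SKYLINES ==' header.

== SKYLINES ==
[[1,4],[11,0]]
[[1,4],[11,0],[22,8],[35,0]]
[[1,4],[11,0],[22,8],[35,0],[47,14],[48,0]]
[[1,4],[11,0],[17,4],[18,0],[22,8],[35,0],[47,14],[48,0]]
[[1,4],[11,0],[17,4],[18,0],[22,8],[35,14],[48,0]]
[[1,4],[11,0],[17,4],[18,0],[22,8],[35,14],[48,0]]
[[1,4],[11,0],[17,4],[18,0],[22,8],[35,14],[47,20],[48,0]]
[[1,4],[10,18],[26,8],[35,14],[47,20],[48,0]]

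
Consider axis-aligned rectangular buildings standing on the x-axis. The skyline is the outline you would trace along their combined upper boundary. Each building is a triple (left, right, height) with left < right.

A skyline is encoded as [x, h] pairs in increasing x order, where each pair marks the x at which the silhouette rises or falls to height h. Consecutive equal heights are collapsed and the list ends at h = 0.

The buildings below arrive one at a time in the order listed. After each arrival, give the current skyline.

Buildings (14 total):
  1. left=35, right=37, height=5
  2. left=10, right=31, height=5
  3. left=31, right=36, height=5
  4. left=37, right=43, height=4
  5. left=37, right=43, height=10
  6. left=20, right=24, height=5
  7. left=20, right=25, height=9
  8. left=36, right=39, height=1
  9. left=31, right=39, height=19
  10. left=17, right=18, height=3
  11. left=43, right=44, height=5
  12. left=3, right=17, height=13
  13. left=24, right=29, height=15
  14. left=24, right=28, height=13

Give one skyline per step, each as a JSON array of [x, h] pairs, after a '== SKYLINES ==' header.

== SKYLINES ==
[[35,5],[37,0]]
[[10,5],[31,0],[35,5],[37,0]]
[[10,5],[37,0]]
[[10,5],[37,4],[43,0]]
[[10,5],[37,10],[43,0]]
[[10,5],[37,10],[43,0]]
[[10,5],[20,9],[25,5],[37,10],[43,0]]
[[10,5],[20,9],[25,5],[37,10],[43,0]]
[[10,5],[20,9],[25,5],[31,19],[39,10],[43,0]]
[[10,5],[20,9],[25,5],[31,19],[39,10],[43,0]]
[[10,5],[20,9],[25,5],[31,19],[39,10],[43,5],[44,0]]
[[3,13],[17,5],[20,9],[25,5],[31,19],[39,10],[43,5],[44,0]]
[[3,13],[17,5],[20,9],[24,15],[29,5],[31,19],[39,10],[43,5],[44,0]]
[[3,13],[17,5],[20,9],[24,15],[29,5],[31,19],[39,10],[43,5],[44,0]]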